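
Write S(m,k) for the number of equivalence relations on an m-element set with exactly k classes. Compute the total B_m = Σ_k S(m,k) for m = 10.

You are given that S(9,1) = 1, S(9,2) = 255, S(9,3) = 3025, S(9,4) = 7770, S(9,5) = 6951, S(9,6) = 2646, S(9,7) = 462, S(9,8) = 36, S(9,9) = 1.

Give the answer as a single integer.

115975

i=10: T(10,1)=0+1·1=1 | T(10,2)=1+2·255=511 | T(10,3)=255+3·3025=9330 | T(10,4)=3025+4·7770=34105 | T(10,5)=7770+5·6951=42525 | T(10,6)=6951+6·2646=22827 | T(10,7)=2646+7·462=5880 | T(10,8)=462+8·36=750 | T(10,9)=36+9·1=45 | T(10,10)=1+10·0=1
B_10 = ΣS(10,k) = 1+511+9330+34105+42525+22827+5880+750+45+1 = 115975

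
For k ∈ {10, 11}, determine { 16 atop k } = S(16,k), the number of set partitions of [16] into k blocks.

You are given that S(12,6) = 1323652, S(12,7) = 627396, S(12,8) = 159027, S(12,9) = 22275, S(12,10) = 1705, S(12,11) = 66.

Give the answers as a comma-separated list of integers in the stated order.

[13] T[13,7]:7*627396+1323652=5715424 · T[13,8]:8*159027+627396=1899612 · T[13,9]:9*22275+159027=359502 · T[13,10]:10*1705+22275=39325 · T[13,11]:11*66+1705=2431
[14] T[14,8]:8*1899612+5715424=20912320 · T[14,9]:9*359502+1899612=5135130 · T[14,10]:10*39325+359502=752752 · T[14,11]:11*2431+39325=66066
[15] T[15,9]:9*5135130+20912320=67128490 · T[15,10]:10*752752+5135130=12662650 · T[15,11]:11*66066+752752=1479478
[16] T[16,10]:10*12662650+67128490=193754990 · T[16,11]:11*1479478+12662650=28936908
Read S(16,10) = 193754990, S(16,11) = 28936908.

193754990, 28936908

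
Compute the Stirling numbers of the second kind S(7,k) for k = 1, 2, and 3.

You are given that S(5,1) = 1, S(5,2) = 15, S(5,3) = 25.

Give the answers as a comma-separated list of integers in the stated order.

i=6: T(6,1)=0+1·1=1 | T(6,2)=1+2·15=31 | T(6,3)=15+3·25=90
i=7: T(7,1)=0+1·1=1 | T(7,2)=1+2·31=63 | T(7,3)=31+3·90=301
Read S(7,1) = 1, S(7,2) = 63, S(7,3) = 301.

1, 63, 301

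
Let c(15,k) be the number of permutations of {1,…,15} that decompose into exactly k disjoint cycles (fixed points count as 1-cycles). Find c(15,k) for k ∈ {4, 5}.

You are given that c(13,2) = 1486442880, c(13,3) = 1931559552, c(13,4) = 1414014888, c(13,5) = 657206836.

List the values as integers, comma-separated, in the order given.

i=14: T(14,3)=1486442880+13·1931559552=26596717056 | T(14,4)=1931559552+13·1414014888=20313753096 | T(14,5)=1414014888+13·657206836=9957703756
i=15: T(15,4)=26596717056+14·20313753096=310989260400 | T(15,5)=20313753096+14·9957703756=159721605680
Read c(15,4) = 310989260400, c(15,5) = 159721605680.

310989260400, 159721605680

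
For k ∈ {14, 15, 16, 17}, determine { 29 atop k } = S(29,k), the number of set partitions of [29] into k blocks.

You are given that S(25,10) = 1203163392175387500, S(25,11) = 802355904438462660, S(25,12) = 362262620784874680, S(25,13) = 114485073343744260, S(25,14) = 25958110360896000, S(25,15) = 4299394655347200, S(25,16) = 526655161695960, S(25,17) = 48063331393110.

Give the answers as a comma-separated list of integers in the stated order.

row 26: T[26][11]=11·802355904438462660+1203163392175387500=10029078340998476760  T[26][12]=12·362262620784874680+802355904438462660=5149507353856958820  T[26][13]=13·114485073343744260+362262620784874680=1850568574253550060  T[26][14]=14·25958110360896000+114485073343744260=477898618396288260  T[26][15]=15·4299394655347200+25958110360896000=90449030191104000  T[26][16]=16·526655161695960+4299394655347200=12725877242482560  T[26][17]=17·48063331393110+526655161695960=1343731795378830
row 27: T[27][12]=12·5149507353856958820+10029078340998476760=71823166587281982600  T[27][13]=13·1850568574253550060+5149507353856958820=29206898819153109600  T[27][14]=14·477898618396288260+1850568574253550060=8541149231801585700  T[27][15]=15·90449030191104000+477898618396288260=1834634071262848260  T[27][16]=16·12725877242482560+90449030191104000=294063066070824960  T[27][17]=17·1343731795378830+12725877242482560=35569317763922670
row 28: T[28][13]=13·29206898819153109600+71823166587281982600=451512851236272407400  T[28][14]=14·8541149231801585700+29206898819153109600=148782988064375309400  T[28][15]=15·1834634071262848260+8541149231801585700=36060660300744309600  T[28][16]=16·294063066070824960+1834634071262848260=6539643128396047620  T[28][17]=17·35569317763922670+294063066070824960=898741468057510350
row 29: T[29][14]=14·148782988064375309400+451512851236272407400=2534474684137526739000  T[29][15]=15·36060660300744309600+148782988064375309400=689692892575539953400  T[29][16]=16·6539643128396047620+36060660300744309600=140694950355081071520  T[29][17]=17·898741468057510350+6539643128396047620=21818248085373723570
Read S(29,14) = 2534474684137526739000, S(29,15) = 689692892575539953400, S(29,16) = 140694950355081071520, S(29,17) = 21818248085373723570.

2534474684137526739000, 689692892575539953400, 140694950355081071520, 21818248085373723570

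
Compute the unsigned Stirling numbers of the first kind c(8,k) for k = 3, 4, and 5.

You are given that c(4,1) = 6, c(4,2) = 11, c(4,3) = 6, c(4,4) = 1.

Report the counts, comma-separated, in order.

i=5: T(5,1)=0+4·6=24 | T(5,2)=6+4·11=50 | T(5,3)=11+4·6=35 | T(5,4)=6+4·1=10 | T(5,5)=1+4·0=1
i=6: T(6,1)=0+5·24=120 | T(6,2)=24+5·50=274 | T(6,3)=50+5·35=225 | T(6,4)=35+5·10=85 | T(6,5)=10+5·1=15
i=7: T(7,2)=120+6·274=1764 | T(7,3)=274+6·225=1624 | T(7,4)=225+6·85=735 | T(7,5)=85+6·15=175
i=8: T(8,3)=1764+7·1624=13132 | T(8,4)=1624+7·735=6769 | T(8,5)=735+7·175=1960
Read c(8,3) = 13132, c(8,4) = 6769, c(8,5) = 1960.

13132, 6769, 1960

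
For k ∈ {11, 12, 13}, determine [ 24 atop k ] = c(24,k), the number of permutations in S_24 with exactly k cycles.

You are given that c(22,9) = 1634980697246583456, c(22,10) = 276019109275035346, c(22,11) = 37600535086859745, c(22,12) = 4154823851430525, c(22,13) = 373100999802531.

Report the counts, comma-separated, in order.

@23  (23,10):276019109275035346·22+1634980697246583456→7707401101297361068, (23,11):37600535086859745·22+276019109275035346→1103230881185949736, (23,12):4154823851430525·22+37600535086859745→129006659818331295, (23,13):373100999802531·22+4154823851430525→12363045847086207
@24  (24,11):1103230881185949736·23+7707401101297361068→33081711368574204996, (24,12):129006659818331295·23+1103230881185949736→4070384057007569521, (24,13):12363045847086207·23+129006659818331295→413356714301314056
Read c(24,11) = 33081711368574204996, c(24,12) = 4070384057007569521, c(24,13) = 413356714301314056.

33081711368574204996, 4070384057007569521, 413356714301314056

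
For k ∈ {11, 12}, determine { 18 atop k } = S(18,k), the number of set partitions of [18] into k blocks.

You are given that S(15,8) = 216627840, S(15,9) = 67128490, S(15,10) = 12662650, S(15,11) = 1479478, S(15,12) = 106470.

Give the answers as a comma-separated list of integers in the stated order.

i=16: T(16,9)=216627840+9·67128490=820784250 | T(16,10)=67128490+10·12662650=193754990 | T(16,11)=12662650+11·1479478=28936908 | T(16,12)=1479478+12·106470=2757118
i=17: T(17,10)=820784250+10·193754990=2758334150 | T(17,11)=193754990+11·28936908=512060978 | T(17,12)=28936908+12·2757118=62022324
i=18: T(18,11)=2758334150+11·512060978=8391004908 | T(18,12)=512060978+12·62022324=1256328866
Read S(18,11) = 8391004908, S(18,12) = 1256328866.

8391004908, 1256328866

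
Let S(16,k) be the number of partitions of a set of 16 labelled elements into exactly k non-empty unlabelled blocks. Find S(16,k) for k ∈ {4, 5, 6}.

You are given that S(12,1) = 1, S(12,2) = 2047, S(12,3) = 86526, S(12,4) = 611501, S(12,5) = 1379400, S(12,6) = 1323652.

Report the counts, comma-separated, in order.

r13: T_13,1=1×1+0=1; T_13,2=2×2047+1=4095; T_13,3=3×86526+2047=261625; T_13,4=4×611501+86526=2532530; T_13,5=5×1379400+611501=7508501; T_13,6=6×1323652+1379400=9321312
r14: T_14,2=2×4095+1=8191; T_14,3=3×261625+4095=788970; T_14,4=4×2532530+261625=10391745; T_14,5=5×7508501+2532530=40075035; T_14,6=6×9321312+7508501=63436373
r15: T_15,3=3×788970+8191=2375101; T_15,4=4×10391745+788970=42355950; T_15,5=5×40075035+10391745=210766920; T_15,6=6×63436373+40075035=420693273
r16: T_16,4=4×42355950+2375101=171798901; T_16,5=5×210766920+42355950=1096190550; T_16,6=6×420693273+210766920=2734926558
Read S(16,4) = 171798901, S(16,5) = 1096190550, S(16,6) = 2734926558.

171798901, 1096190550, 2734926558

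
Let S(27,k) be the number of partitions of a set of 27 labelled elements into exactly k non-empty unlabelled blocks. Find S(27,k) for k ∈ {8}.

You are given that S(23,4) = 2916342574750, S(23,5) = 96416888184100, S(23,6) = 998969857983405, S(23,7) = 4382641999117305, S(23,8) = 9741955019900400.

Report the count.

row 24: T[24][5]=5·96416888184100+2916342574750=485000783495250  T[24][6]=6·998969857983405+96416888184100=6090236036084530  T[24][7]=7·4382641999117305+998969857983405=31677463851804540  T[24][8]=8·9741955019900400+4382641999117305=82318282158320505
row 25: T[25][6]=6·6090236036084530+485000783495250=37026417000002430  T[25][7]=7·31677463851804540+6090236036084530=227832482998716310  T[25][8]=8·82318282158320505+31677463851804540=690223721118368580
row 26: T[26][7]=7·227832482998716310+37026417000002430=1631853797991016600  T[26][8]=8·690223721118368580+227832482998716310=5749622251945664950
row 27: T[27][8]=8·5749622251945664950+1631853797991016600=47628831813556336200
Read S(27,8) = 47628831813556336200.

47628831813556336200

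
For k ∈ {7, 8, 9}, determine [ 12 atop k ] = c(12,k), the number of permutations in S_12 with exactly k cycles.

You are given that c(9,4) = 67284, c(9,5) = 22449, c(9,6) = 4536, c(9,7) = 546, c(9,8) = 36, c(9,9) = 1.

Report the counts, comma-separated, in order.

2637558, 357423, 32670

i=10: T(10,5)=67284+9·22449=269325 | T(10,6)=22449+9·4536=63273 | T(10,7)=4536+9·546=9450 | T(10,8)=546+9·36=870 | T(10,9)=36+9·1=45
i=11: T(11,6)=269325+10·63273=902055 | T(11,7)=63273+10·9450=157773 | T(11,8)=9450+10·870=18150 | T(11,9)=870+10·45=1320
i=12: T(12,7)=902055+11·157773=2637558 | T(12,8)=157773+11·18150=357423 | T(12,9)=18150+11·1320=32670
Read c(12,7) = 2637558, c(12,8) = 357423, c(12,9) = 32670.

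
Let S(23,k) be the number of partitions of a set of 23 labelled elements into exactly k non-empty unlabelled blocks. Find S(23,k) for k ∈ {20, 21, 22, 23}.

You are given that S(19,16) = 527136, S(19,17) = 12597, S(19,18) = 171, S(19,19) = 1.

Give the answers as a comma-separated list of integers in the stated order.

1859550, 28336, 253, 1

row 20: T[20][17]=17·12597+527136=741285  T[20][18]=18·171+12597=15675  T[20][19]=19·1+171=190  T[20][20]=20·0+1=1
row 21: T[21][18]=18·15675+741285=1023435  T[21][19]=19·190+15675=19285  T[21][20]=20·1+190=210  T[21][21]=21·0+1=1
row 22: T[22][19]=19·19285+1023435=1389850  T[22][20]=20·210+19285=23485  T[22][21]=21·1+210=231  T[22][22]=22·0+1=1
row 23: T[23][20]=20·23485+1389850=1859550  T[23][21]=21·231+23485=28336  T[23][22]=22·1+231=253  T[23][23]=23·0+1=1
Read S(23,20) = 1859550, S(23,21) = 28336, S(23,22) = 253, S(23,23) = 1.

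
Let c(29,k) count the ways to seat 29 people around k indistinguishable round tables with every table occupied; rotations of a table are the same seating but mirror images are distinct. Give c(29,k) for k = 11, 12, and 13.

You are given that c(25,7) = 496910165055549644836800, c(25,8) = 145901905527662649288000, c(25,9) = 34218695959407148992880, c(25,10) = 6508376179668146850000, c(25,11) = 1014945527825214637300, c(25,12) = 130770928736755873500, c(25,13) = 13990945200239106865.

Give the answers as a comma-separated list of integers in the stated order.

row 26: T[26][8]=25·145901905527662649288000+496910165055549644836800=4144457803247115877036800  T[26][9]=25·34218695959407148992880+145901905527662649288000=1001369304512841374110000  T[26][10]=25·6508376179668146850000+34218695959407148992880=196928100451110820242880  T[26][11]=25·1014945527825214637300+6508376179668146850000=31882014375298512782500  T[26][12]=25·130770928736755873500+1014945527825214637300=4284218746244111474800  T[26][13]=25·13990945200239106865+130770928736755873500=480544558742733545125
row 27: T[27][9]=26·1001369304512841374110000+4144457803247115877036800=30180059720580991603896800  T[27][10]=26·196928100451110820242880+1001369304512841374110000=6121499916241722700424880  T[27][11]=26·31882014375298512782500+196928100451110820242880=1025860474208872152587880  T[27][12]=26·4284218746244111474800+31882014375298512782500=143271701777645411127300  T[27][13]=26·480544558742733545125+4284218746244111474800=16778377273555183648050
row 28: T[28][10]=27·6121499916241722700424880+30180059720580991603896800=195460557459107504515368560  T[28][11]=27·1025860474208872152587880+6121499916241722700424880=33819732719881270820297640  T[28][12]=27·143271701777645411127300+1025860474208872152587880=4894196422205298253024980  T[28][13]=27·16778377273555183648050+143271701777645411127300=596287888163635369624650
row 29: T[29][11]=28·33819732719881270820297640+195460557459107504515368560=1142413073615783087483702480  T[29][12]=28·4894196422205298253024980+33819732719881270820297640=170857232541629621904997080  T[29][13]=28·596287888163635369624650+4894196422205298253024980=21590257290787088602515180
Read c(29,11) = 1142413073615783087483702480, c(29,12) = 170857232541629621904997080, c(29,13) = 21590257290787088602515180.

1142413073615783087483702480, 170857232541629621904997080, 21590257290787088602515180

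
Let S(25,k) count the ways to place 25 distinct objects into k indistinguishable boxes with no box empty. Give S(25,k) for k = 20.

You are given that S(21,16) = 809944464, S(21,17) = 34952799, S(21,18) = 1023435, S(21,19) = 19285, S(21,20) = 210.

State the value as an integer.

6220194750

@22  (22,17):34952799·17+809944464→1404142047, (22,18):1023435·18+34952799→53374629, (22,19):19285·19+1023435→1389850, (22,20):210·20+19285→23485
@23  (23,18):53374629·18+1404142047→2364885369, (23,19):1389850·19+53374629→79781779, (23,20):23485·20+1389850→1859550
@24  (24,19):79781779·19+2364885369→3880739170, (24,20):1859550·20+79781779→116972779
@25  (25,20):116972779·20+3880739170→6220194750
Read S(25,20) = 6220194750.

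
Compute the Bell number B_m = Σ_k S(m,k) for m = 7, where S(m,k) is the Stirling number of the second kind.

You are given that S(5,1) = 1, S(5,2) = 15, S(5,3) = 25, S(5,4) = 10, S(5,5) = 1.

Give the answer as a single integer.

@6  (6,1):1·1+0→1, (6,2):15·2+1→31, (6,3):25·3+15→90, (6,4):10·4+25→65, (6,5):1·5+10→15, (6,6):0·6+1→1
@7  (7,1):1·1+0→1, (7,2):31·2+1→63, (7,3):90·3+31→301, (7,4):65·4+90→350, (7,5):15·5+65→140, (7,6):1·6+15→21, (7,7):0·7+1→1
B_7 = ΣS(7,k) = 1+63+301+350+140+21+1 = 877

877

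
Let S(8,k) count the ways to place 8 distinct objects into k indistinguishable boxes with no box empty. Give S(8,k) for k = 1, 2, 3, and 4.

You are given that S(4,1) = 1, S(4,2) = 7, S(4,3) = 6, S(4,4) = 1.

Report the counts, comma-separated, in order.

1, 127, 966, 1701

r5: T_5,1=1×1+0=1; T_5,2=2×7+1=15; T_5,3=3×6+7=25; T_5,4=4×1+6=10
r6: T_6,1=1×1+0=1; T_6,2=2×15+1=31; T_6,3=3×25+15=90; T_6,4=4×10+25=65
r7: T_7,1=1×1+0=1; T_7,2=2×31+1=63; T_7,3=3×90+31=301; T_7,4=4×65+90=350
r8: T_8,1=1×1+0=1; T_8,2=2×63+1=127; T_8,3=3×301+63=966; T_8,4=4×350+301=1701
Read S(8,1) = 1, S(8,2) = 127, S(8,3) = 966, S(8,4) = 1701.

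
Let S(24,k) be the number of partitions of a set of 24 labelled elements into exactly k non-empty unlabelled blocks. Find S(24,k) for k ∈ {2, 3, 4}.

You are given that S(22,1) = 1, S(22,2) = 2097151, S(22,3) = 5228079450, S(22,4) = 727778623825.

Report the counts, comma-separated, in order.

@23  (23,1):1·1+0→1, (23,2):2097151·2+1→4194303, (23,3):5228079450·3+2097151→15686335501, (23,4):727778623825·4+5228079450→2916342574750
@24  (24,2):4194303·2+1→8388607, (24,3):15686335501·3+4194303→47063200806, (24,4):2916342574750·4+15686335501→11681056634501
Read S(24,2) = 8388607, S(24,3) = 47063200806, S(24,4) = 11681056634501.

8388607, 47063200806, 11681056634501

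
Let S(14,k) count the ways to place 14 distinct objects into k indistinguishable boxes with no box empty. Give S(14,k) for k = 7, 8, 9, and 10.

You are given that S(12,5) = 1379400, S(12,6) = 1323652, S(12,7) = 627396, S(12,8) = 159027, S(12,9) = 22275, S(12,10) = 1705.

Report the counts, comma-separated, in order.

49329280, 20912320, 5135130, 752752

i=13: T(13,6)=1379400+6·1323652=9321312 | T(13,7)=1323652+7·627396=5715424 | T(13,8)=627396+8·159027=1899612 | T(13,9)=159027+9·22275=359502 | T(13,10)=22275+10·1705=39325
i=14: T(14,7)=9321312+7·5715424=49329280 | T(14,8)=5715424+8·1899612=20912320 | T(14,9)=1899612+9·359502=5135130 | T(14,10)=359502+10·39325=752752
Read S(14,7) = 49329280, S(14,8) = 20912320, S(14,9) = 5135130, S(14,10) = 752752.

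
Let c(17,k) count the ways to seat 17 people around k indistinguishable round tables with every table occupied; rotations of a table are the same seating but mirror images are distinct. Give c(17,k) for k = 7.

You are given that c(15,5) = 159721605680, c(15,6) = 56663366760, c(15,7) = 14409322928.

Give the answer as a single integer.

5374523477960

r16: T_16,6=15×56663366760+159721605680=1009672107080; T_16,7=15×14409322928+56663366760=272803210680
r17: T_17,7=16×272803210680+1009672107080=5374523477960
Read c(17,7) = 5374523477960.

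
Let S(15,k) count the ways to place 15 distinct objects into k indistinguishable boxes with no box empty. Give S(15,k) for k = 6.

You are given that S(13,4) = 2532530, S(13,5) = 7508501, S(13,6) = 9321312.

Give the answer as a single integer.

420693273

i=14: T(14,5)=2532530+5·7508501=40075035 | T(14,6)=7508501+6·9321312=63436373
i=15: T(15,6)=40075035+6·63436373=420693273
Read S(15,6) = 420693273.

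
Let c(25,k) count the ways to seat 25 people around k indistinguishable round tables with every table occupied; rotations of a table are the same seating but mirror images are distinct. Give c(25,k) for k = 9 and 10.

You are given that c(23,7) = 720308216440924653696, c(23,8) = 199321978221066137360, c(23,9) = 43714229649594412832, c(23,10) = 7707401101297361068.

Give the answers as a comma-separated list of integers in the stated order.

34218695959407148992880, 6508376179668146850000

row 24: T[24][8]=23·199321978221066137360+720308216440924653696=5304713715525445812976  T[24][9]=23·43714229649594412832+199321978221066137360=1204749260161737632496  T[24][10]=23·7707401101297361068+43714229649594412832=220984454979433717396
row 25: T[25][9]=24·1204749260161737632496+5304713715525445812976=34218695959407148992880  T[25][10]=24·220984454979433717396+1204749260161737632496=6508376179668146850000
Read c(25,9) = 34218695959407148992880, c(25,10) = 6508376179668146850000.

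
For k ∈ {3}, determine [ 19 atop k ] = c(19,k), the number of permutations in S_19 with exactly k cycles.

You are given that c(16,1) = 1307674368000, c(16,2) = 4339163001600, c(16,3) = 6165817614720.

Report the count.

i=17: T(17,1)=0+16·1307674368000=20922789888000 | T(17,2)=1307674368000+16·4339163001600=70734282393600 | T(17,3)=4339163001600+16·6165817614720=102992244837120
i=18: T(18,2)=20922789888000+17·70734282393600=1223405590579200 | T(18,3)=70734282393600+17·102992244837120=1821602444624640
i=19: T(19,3)=1223405590579200+18·1821602444624640=34012249593822720
Read c(19,3) = 34012249593822720.

34012249593822720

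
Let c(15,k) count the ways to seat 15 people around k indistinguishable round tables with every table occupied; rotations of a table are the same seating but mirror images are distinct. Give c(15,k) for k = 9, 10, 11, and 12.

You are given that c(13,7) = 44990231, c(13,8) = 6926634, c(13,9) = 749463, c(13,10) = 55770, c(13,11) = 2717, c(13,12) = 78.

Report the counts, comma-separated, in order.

row 14: T[14][8]=13·6926634+44990231=135036473  T[14][9]=13·749463+6926634=16669653  T[14][10]=13·55770+749463=1474473  T[14][11]=13·2717+55770=91091  T[14][12]=13·78+2717=3731
row 15: T[15][9]=14·16669653+135036473=368411615  T[15][10]=14·1474473+16669653=37312275  T[15][11]=14·91091+1474473=2749747  T[15][12]=14·3731+91091=143325
Read c(15,9) = 368411615, c(15,10) = 37312275, c(15,11) = 2749747, c(15,12) = 143325.

368411615, 37312275, 2749747, 143325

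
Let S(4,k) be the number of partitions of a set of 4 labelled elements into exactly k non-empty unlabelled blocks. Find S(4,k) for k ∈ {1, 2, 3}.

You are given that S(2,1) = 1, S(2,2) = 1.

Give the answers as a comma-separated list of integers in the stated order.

i=3: T(3,1)=0+1·1=1 | T(3,2)=1+2·1=3 | T(3,3)=1+3·0=1
i=4: T(4,1)=0+1·1=1 | T(4,2)=1+2·3=7 | T(4,3)=3+3·1=6
Read S(4,1) = 1, S(4,2) = 7, S(4,3) = 6.

1, 7, 6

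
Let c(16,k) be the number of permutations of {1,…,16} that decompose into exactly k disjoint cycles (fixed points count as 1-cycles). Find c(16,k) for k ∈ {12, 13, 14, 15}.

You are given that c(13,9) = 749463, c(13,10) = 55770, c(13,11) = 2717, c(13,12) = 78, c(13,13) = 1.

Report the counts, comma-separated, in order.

row 14: T[14][10]=13·55770+749463=1474473  T[14][11]=13·2717+55770=91091  T[14][12]=13·78+2717=3731  T[14][13]=13·1+78=91  T[14][14]=13·0+1=1
row 15: T[15][11]=14·91091+1474473=2749747  T[15][12]=14·3731+91091=143325  T[15][13]=14·91+3731=5005  T[15][14]=14·1+91=105  T[15][15]=14·0+1=1
row 16: T[16][12]=15·143325+2749747=4899622  T[16][13]=15·5005+143325=218400  T[16][14]=15·105+5005=6580  T[16][15]=15·1+105=120
Read c(16,12) = 4899622, c(16,13) = 218400, c(16,14) = 6580, c(16,15) = 120.

4899622, 218400, 6580, 120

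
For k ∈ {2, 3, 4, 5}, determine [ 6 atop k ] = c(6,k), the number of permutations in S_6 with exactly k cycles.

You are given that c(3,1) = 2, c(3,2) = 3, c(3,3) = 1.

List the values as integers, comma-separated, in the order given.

row 4: T[4][1]=3·2+0=6  T[4][2]=3·3+2=11  T[4][3]=3·1+3=6  T[4][4]=3·0+1=1
row 5: T[5][1]=4·6+0=24  T[5][2]=4·11+6=50  T[5][3]=4·6+11=35  T[5][4]=4·1+6=10  T[5][5]=4·0+1=1
row 6: T[6][2]=5·50+24=274  T[6][3]=5·35+50=225  T[6][4]=5·10+35=85  T[6][5]=5·1+10=15
Read c(6,2) = 274, c(6,3) = 225, c(6,4) = 85, c(6,5) = 15.

274, 225, 85, 15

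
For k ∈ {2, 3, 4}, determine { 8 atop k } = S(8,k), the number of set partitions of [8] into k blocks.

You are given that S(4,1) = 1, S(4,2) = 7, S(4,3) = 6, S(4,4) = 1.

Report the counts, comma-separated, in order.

127, 966, 1701

r5: T_5,1=1×1+0=1; T_5,2=2×7+1=15; T_5,3=3×6+7=25; T_5,4=4×1+6=10
r6: T_6,1=1×1+0=1; T_6,2=2×15+1=31; T_6,3=3×25+15=90; T_6,4=4×10+25=65
r7: T_7,1=1×1+0=1; T_7,2=2×31+1=63; T_7,3=3×90+31=301; T_7,4=4×65+90=350
r8: T_8,2=2×63+1=127; T_8,3=3×301+63=966; T_8,4=4×350+301=1701
Read S(8,2) = 127, S(8,3) = 966, S(8,4) = 1701.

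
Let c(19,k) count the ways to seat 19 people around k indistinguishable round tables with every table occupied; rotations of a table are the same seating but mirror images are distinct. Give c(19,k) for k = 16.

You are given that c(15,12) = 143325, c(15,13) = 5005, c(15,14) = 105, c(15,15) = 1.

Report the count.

[16] T[16,13]:15*5005+143325=218400 · T[16,14]:15*105+5005=6580 · T[16,15]:15*1+105=120 · T[16,16]:15*0+1=1
[17] T[17,14]:16*6580+218400=323680 · T[17,15]:16*120+6580=8500 · T[17,16]:16*1+120=136
[18] T[18,15]:17*8500+323680=468180 · T[18,16]:17*136+8500=10812
[19] T[19,16]:18*10812+468180=662796
Read c(19,16) = 662796.

662796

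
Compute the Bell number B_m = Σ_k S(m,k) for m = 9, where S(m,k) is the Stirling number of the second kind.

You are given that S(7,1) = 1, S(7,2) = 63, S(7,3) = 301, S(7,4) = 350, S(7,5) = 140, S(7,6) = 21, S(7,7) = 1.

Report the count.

r8: T_8,1=1×1+0=1; T_8,2=2×63+1=127; T_8,3=3×301+63=966; T_8,4=4×350+301=1701; T_8,5=5×140+350=1050; T_8,6=6×21+140=266; T_8,7=7×1+21=28; T_8,8=8×0+1=1
r9: T_9,1=1×1+0=1; T_9,2=2×127+1=255; T_9,3=3×966+127=3025; T_9,4=4×1701+966=7770; T_9,5=5×1050+1701=6951; T_9,6=6×266+1050=2646; T_9,7=7×28+266=462; T_9,8=8×1+28=36; T_9,9=9×0+1=1
B_9 = ΣS(9,k) = 1+255+3025+7770+6951+2646+462+36+1 = 21147

21147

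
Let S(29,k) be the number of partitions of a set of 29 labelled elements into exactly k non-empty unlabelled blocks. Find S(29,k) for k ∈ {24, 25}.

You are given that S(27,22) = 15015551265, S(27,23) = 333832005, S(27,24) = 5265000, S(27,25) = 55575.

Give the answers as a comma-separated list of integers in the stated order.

33738295500, 626551380

i=28: T(28,23)=15015551265+23·333832005=22693687380 | T(28,24)=333832005+24·5265000=460192005 | T(28,25)=5265000+25·55575=6654375
i=29: T(29,24)=22693687380+24·460192005=33738295500 | T(29,25)=460192005+25·6654375=626551380
Read S(29,24) = 33738295500, S(29,25) = 626551380.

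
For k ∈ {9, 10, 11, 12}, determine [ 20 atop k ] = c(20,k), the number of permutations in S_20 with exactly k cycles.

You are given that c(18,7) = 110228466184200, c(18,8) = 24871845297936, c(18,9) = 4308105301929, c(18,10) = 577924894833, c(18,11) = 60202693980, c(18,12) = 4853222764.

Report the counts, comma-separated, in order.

[19] T[19,8]:18*24871845297936+110228466184200=557921681547048 · T[19,9]:18*4308105301929+24871845297936=102417740732658 · T[19,10]:18*577924894833+4308105301929=14710753408923 · T[19,11]:18*60202693980+577924894833=1661573386473 · T[19,12]:18*4853222764+60202693980=147560703732
[20] T[20,9]:19*102417740732658+557921681547048=2503858755467550 · T[20,10]:19*14710753408923+102417740732658=381922055502195 · T[20,11]:19*1661573386473+14710753408923=46280647751910 · T[20,12]:19*147560703732+1661573386473=4465226757381
Read c(20,9) = 2503858755467550, c(20,10) = 381922055502195, c(20,11) = 46280647751910, c(20,12) = 4465226757381.

2503858755467550, 381922055502195, 46280647751910, 4465226757381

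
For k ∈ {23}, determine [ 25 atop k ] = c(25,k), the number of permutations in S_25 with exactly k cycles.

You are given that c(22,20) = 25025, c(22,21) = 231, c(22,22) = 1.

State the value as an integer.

42550

i=23: T(23,21)=25025+22·231=30107 | T(23,22)=231+22·1=253 | T(23,23)=1+22·0=1
i=24: T(24,22)=30107+23·253=35926 | T(24,23)=253+23·1=276
i=25: T(25,23)=35926+24·276=42550
Read c(25,23) = 42550.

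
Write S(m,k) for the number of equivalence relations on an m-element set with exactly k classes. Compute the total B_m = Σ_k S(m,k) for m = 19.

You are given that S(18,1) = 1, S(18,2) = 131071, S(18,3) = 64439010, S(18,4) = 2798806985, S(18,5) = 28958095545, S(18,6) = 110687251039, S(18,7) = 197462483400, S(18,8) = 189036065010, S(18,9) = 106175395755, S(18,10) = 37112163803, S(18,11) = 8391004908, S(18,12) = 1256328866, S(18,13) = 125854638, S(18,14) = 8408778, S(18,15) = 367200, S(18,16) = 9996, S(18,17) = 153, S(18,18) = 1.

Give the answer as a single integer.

r19: T_19,1=1×1+0=1; T_19,2=2×131071+1=262143; T_19,3=3×64439010+131071=193448101; T_19,4=4×2798806985+64439010=11259666950; T_19,5=5×28958095545+2798806985=147589284710; T_19,6=6×110687251039+28958095545=693081601779; T_19,7=7×197462483400+110687251039=1492924634839; T_19,8=8×189036065010+197462483400=1709751003480; T_19,9=9×106175395755+189036065010=1144614626805; T_19,10=10×37112163803+106175395755=477297033785; T_19,11=11×8391004908+37112163803=129413217791; T_19,12=12×1256328866+8391004908=23466951300; T_19,13=13×125854638+1256328866=2892439160; T_19,14=14×8408778+125854638=243577530; T_19,15=15×367200+8408778=13916778; T_19,16=16×9996+367200=527136; T_19,17=17×153+9996=12597; T_19,18=18×1+153=171; T_19,19=19×0+1=1
B_19 = ΣS(19,k) = 1+262143+193448101+11259666950+147589284710+693081601779+1492924634839+1709751003480+1144614626805+477297033785+129413217791+23466951300+2892439160+243577530+13916778+527136+12597+171+1 = 5832742205057

5832742205057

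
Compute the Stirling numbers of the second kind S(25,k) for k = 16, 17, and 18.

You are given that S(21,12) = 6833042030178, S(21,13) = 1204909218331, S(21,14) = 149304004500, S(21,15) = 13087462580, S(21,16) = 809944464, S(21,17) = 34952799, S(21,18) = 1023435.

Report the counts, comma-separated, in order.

r22: T_22,13=13×1204909218331+6833042030178=22496861868481; T_22,14=14×149304004500+1204909218331=3295165281331; T_22,15=15×13087462580+149304004500=345615943200; T_22,16=16×809944464+13087462580=26046574004; T_22,17=17×34952799+809944464=1404142047; T_22,18=18×1023435+34952799=53374629
r23: T_23,14=14×3295165281331+22496861868481=68629175807115; T_23,15=15×345615943200+3295165281331=8479404429331; T_23,16=16×26046574004+345615943200=762361127264; T_23,17=17×1404142047+26046574004=49916988803; T_23,18=18×53374629+1404142047=2364885369
r24: T_24,15=15×8479404429331+68629175807115=195820242247080; T_24,16=16×762361127264+8479404429331=20677182465555; T_24,17=17×49916988803+762361127264=1610949936915; T_24,18=18×2364885369+49916988803=92484925445
r25: T_25,16=16×20677182465555+195820242247080=526655161695960; T_25,17=17×1610949936915+20677182465555=48063331393110; T_25,18=18×92484925445+1610949936915=3275678594925
Read S(25,16) = 526655161695960, S(25,17) = 48063331393110, S(25,18) = 3275678594925.

526655161695960, 48063331393110, 3275678594925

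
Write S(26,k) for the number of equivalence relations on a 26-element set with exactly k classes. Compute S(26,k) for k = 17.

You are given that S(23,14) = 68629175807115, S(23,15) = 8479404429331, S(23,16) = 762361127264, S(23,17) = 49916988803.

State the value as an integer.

1343731795378830

r24: T_24,15=15×8479404429331+68629175807115=195820242247080; T_24,16=16×762361127264+8479404429331=20677182465555; T_24,17=17×49916988803+762361127264=1610949936915
r25: T_25,16=16×20677182465555+195820242247080=526655161695960; T_25,17=17×1610949936915+20677182465555=48063331393110
r26: T_26,17=17×48063331393110+526655161695960=1343731795378830
Read S(26,17) = 1343731795378830.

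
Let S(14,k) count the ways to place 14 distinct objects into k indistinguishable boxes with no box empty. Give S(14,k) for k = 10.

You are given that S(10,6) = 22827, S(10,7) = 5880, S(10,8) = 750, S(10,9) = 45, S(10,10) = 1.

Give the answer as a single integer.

752752

row 11: T[11][7]=7·5880+22827=63987  T[11][8]=8·750+5880=11880  T[11][9]=9·45+750=1155  T[11][10]=10·1+45=55
row 12: T[12][8]=8·11880+63987=159027  T[12][9]=9·1155+11880=22275  T[12][10]=10·55+1155=1705
row 13: T[13][9]=9·22275+159027=359502  T[13][10]=10·1705+22275=39325
row 14: T[14][10]=10·39325+359502=752752
Read S(14,10) = 752752.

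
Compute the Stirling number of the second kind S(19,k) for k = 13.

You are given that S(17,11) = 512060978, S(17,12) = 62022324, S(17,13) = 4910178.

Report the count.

row 18: T[18][12]=12·62022324+512060978=1256328866  T[18][13]=13·4910178+62022324=125854638
row 19: T[19][13]=13·125854638+1256328866=2892439160
Read S(19,13) = 2892439160.

2892439160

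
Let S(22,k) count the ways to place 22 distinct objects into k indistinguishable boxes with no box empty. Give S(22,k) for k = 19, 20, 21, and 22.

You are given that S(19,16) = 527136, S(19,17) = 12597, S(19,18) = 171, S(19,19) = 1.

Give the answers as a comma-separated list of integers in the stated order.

1389850, 23485, 231, 1

@20  (20,17):12597·17+527136→741285, (20,18):171·18+12597→15675, (20,19):1·19+171→190, (20,20):0·20+1→1
@21  (21,18):15675·18+741285→1023435, (21,19):190·19+15675→19285, (21,20):1·20+190→210, (21,21):0·21+1→1
@22  (22,19):19285·19+1023435→1389850, (22,20):210·20+19285→23485, (22,21):1·21+210→231, (22,22):0·22+1→1
Read S(22,19) = 1389850, S(22,20) = 23485, S(22,21) = 231, S(22,22) = 1.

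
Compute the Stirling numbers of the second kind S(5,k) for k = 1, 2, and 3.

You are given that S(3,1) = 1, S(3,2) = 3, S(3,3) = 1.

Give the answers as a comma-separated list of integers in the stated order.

@4  (4,1):1·1+0→1, (4,2):3·2+1→7, (4,3):1·3+3→6
@5  (5,1):1·1+0→1, (5,2):7·2+1→15, (5,3):6·3+7→25
Read S(5,1) = 1, S(5,2) = 15, S(5,3) = 25.

1, 15, 25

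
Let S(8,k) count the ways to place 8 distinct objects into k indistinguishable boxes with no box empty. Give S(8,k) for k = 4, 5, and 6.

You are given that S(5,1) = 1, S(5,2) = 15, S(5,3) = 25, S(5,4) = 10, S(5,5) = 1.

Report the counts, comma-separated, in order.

row 6: T[6][2]=2·15+1=31  T[6][3]=3·25+15=90  T[6][4]=4·10+25=65  T[6][5]=5·1+10=15  T[6][6]=6·0+1=1
row 7: T[7][3]=3·90+31=301  T[7][4]=4·65+90=350  T[7][5]=5·15+65=140  T[7][6]=6·1+15=21
row 8: T[8][4]=4·350+301=1701  T[8][5]=5·140+350=1050  T[8][6]=6·21+140=266
Read S(8,4) = 1701, S(8,5) = 1050, S(8,6) = 266.

1701, 1050, 266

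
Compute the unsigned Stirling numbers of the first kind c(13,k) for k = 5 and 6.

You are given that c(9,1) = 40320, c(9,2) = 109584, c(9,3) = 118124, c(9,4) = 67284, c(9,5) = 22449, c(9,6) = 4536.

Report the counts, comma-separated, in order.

[10] T[10,2]:9*109584+40320=1026576 · T[10,3]:9*118124+109584=1172700 · T[10,4]:9*67284+118124=723680 · T[10,5]:9*22449+67284=269325 · T[10,6]:9*4536+22449=63273
[11] T[11,3]:10*1172700+1026576=12753576 · T[11,4]:10*723680+1172700=8409500 · T[11,5]:10*269325+723680=3416930 · T[11,6]:10*63273+269325=902055
[12] T[12,4]:11*8409500+12753576=105258076 · T[12,5]:11*3416930+8409500=45995730 · T[12,6]:11*902055+3416930=13339535
[13] T[13,5]:12*45995730+105258076=657206836 · T[13,6]:12*13339535+45995730=206070150
Read c(13,5) = 657206836, c(13,6) = 206070150.

657206836, 206070150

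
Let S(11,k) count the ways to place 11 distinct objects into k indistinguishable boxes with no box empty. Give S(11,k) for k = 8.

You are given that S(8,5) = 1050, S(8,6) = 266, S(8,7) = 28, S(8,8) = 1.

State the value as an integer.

11880

@9  (9,6):266·6+1050→2646, (9,7):28·7+266→462, (9,8):1·8+28→36
@10  (10,7):462·7+2646→5880, (10,8):36·8+462→750
@11  (11,8):750·8+5880→11880
Read S(11,8) = 11880.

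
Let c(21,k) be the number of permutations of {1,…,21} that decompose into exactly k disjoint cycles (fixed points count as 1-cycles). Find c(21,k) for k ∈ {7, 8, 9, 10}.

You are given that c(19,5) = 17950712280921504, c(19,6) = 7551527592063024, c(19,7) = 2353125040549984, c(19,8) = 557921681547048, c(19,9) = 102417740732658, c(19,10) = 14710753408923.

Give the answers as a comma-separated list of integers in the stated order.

row 20: T[20][6]=19·7551527592063024+17950712280921504=161429736530118960  T[20][7]=19·2353125040549984+7551527592063024=52260903362512720  T[20][8]=19·557921681547048+2353125040549984=12953636989943896  T[20][9]=19·102417740732658+557921681547048=2503858755467550  T[20][10]=19·14710753408923+102417740732658=381922055502195
row 21: T[21][7]=20·52260903362512720+161429736530118960=1206647803780373360  T[21][8]=20·12953636989943896+52260903362512720=311333643161390640  T[21][9]=20·2503858755467550+12953636989943896=63030812099294896  T[21][10]=20·381922055502195+2503858755467550=10142299865511450
Read c(21,7) = 1206647803780373360, c(21,8) = 311333643161390640, c(21,9) = 63030812099294896, c(21,10) = 10142299865511450.

1206647803780373360, 311333643161390640, 63030812099294896, 10142299865511450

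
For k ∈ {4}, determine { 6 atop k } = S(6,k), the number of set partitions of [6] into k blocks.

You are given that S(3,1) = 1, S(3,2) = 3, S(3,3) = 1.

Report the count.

@4  (4,2):3·2+1→7, (4,3):1·3+3→6, (4,4):0·4+1→1
@5  (5,3):6·3+7→25, (5,4):1·4+6→10
@6  (6,4):10·4+25→65
Read S(6,4) = 65.

65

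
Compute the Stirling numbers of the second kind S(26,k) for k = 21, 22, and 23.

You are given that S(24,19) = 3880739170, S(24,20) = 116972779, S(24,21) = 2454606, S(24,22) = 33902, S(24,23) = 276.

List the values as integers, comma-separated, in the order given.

i=25: T(25,20)=3880739170+20·116972779=6220194750 | T(25,21)=116972779+21·2454606=168519505 | T(25,22)=2454606+22·33902=3200450 | T(25,23)=33902+23·276=40250
i=26: T(26,21)=6220194750+21·168519505=9759104355 | T(26,22)=168519505+22·3200450=238929405 | T(26,23)=3200450+23·40250=4126200
Read S(26,21) = 9759104355, S(26,22) = 238929405, S(26,23) = 4126200.

9759104355, 238929405, 4126200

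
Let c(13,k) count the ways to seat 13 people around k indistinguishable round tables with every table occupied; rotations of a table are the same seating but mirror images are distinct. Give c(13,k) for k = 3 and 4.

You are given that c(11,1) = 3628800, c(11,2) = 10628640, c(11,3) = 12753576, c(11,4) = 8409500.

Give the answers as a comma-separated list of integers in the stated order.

@12  (12,2):10628640·11+3628800→120543840, (12,3):12753576·11+10628640→150917976, (12,4):8409500·11+12753576→105258076
@13  (13,3):150917976·12+120543840→1931559552, (13,4):105258076·12+150917976→1414014888
Read c(13,3) = 1931559552, c(13,4) = 1414014888.

1931559552, 1414014888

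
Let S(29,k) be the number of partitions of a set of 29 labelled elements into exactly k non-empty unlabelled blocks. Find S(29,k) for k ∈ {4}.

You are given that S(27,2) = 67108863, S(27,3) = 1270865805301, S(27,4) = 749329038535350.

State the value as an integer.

@28  (28,3):1270865805301·3+67108863→3812664524766, (28,4):749329038535350·4+1270865805301→2998587019946701
@29  (29,4):2998587019946701·4+3812664524766→11998160744311570
Read S(29,4) = 11998160744311570.

11998160744311570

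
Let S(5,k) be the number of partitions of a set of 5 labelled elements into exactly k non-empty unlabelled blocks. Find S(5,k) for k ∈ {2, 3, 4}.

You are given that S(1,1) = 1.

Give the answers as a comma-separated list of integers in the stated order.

@2  (2,1):1·1+0→1, (2,2):0·2+1→1
@3  (3,1):1·1+0→1, (3,2):1·2+1→3, (3,3):0·3+1→1
@4  (4,1):1·1+0→1, (4,2):3·2+1→7, (4,3):1·3+3→6, (4,4):0·4+1→1
@5  (5,2):7·2+1→15, (5,3):6·3+7→25, (5,4):1·4+6→10
Read S(5,2) = 15, S(5,3) = 25, S(5,4) = 10.

15, 25, 10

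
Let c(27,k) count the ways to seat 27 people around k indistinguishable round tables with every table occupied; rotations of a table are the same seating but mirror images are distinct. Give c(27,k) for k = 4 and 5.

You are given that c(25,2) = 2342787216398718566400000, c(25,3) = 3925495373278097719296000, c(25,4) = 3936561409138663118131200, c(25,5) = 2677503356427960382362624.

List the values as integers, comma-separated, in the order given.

2761307967193712729035776000, 1945067308917524165279692800

[26] T[26,3]:25*3925495373278097719296000+2342787216398718566400000=100480171548351161548800000 · T[26,4]:25*3936561409138663118131200+3925495373278097719296000=102339530601744675672576000 · T[26,5]:25*2677503356427960382362624+3936561409138663118131200=70874145319837672677196800
[27] T[27,4]:26*102339530601744675672576000+100480171548351161548800000=2761307967193712729035776000 · T[27,5]:26*70874145319837672677196800+102339530601744675672576000=1945067308917524165279692800
Read c(27,4) = 2761307967193712729035776000, c(27,5) = 1945067308917524165279692800.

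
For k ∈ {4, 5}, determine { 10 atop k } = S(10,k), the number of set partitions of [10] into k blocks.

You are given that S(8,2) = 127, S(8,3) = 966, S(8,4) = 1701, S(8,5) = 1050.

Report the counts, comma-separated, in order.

i=9: T(9,3)=127+3·966=3025 | T(9,4)=966+4·1701=7770 | T(9,5)=1701+5·1050=6951
i=10: T(10,4)=3025+4·7770=34105 | T(10,5)=7770+5·6951=42525
Read S(10,4) = 34105, S(10,5) = 42525.

34105, 42525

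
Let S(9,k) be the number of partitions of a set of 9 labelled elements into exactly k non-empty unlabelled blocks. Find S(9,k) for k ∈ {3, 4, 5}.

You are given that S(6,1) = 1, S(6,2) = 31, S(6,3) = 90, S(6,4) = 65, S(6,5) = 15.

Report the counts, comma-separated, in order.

r7: T_7,1=1×1+0=1; T_7,2=2×31+1=63; T_7,3=3×90+31=301; T_7,4=4×65+90=350; T_7,5=5×15+65=140
r8: T_8,2=2×63+1=127; T_8,3=3×301+63=966; T_8,4=4×350+301=1701; T_8,5=5×140+350=1050
r9: T_9,3=3×966+127=3025; T_9,4=4×1701+966=7770; T_9,5=5×1050+1701=6951
Read S(9,3) = 3025, S(9,4) = 7770, S(9,5) = 6951.

3025, 7770, 6951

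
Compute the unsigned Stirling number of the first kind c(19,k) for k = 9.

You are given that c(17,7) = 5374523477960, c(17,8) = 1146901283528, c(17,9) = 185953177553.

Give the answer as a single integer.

r18: T_18,8=17×1146901283528+5374523477960=24871845297936; T_18,9=17×185953177553+1146901283528=4308105301929
r19: T_19,9=18×4308105301929+24871845297936=102417740732658
Read c(19,9) = 102417740732658.

102417740732658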